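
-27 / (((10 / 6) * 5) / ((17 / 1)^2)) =-23409 / 25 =-936.36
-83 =-83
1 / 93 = 0.01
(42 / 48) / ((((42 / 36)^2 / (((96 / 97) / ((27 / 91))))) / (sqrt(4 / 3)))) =416* sqrt(3) / 291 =2.48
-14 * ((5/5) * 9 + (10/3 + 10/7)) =-578/3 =-192.67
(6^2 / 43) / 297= 4 / 1419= 0.00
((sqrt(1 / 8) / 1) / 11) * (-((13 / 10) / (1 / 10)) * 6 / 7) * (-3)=1.07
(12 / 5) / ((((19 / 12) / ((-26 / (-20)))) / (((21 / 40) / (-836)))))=-2457 / 1985500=-0.00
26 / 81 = 0.32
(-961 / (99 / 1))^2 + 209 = 2971930 / 9801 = 303.23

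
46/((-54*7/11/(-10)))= 2530/189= 13.39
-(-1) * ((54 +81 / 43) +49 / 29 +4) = 76782 / 1247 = 61.57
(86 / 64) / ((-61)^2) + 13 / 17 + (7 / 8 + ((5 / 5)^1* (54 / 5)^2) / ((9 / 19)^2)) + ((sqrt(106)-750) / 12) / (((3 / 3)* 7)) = sqrt(106) / 84 + 181565831753 / 354239200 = 512.67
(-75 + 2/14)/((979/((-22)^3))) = 814.18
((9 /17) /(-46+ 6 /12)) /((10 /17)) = -9 /455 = -0.02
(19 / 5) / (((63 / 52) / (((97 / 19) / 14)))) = 2522 / 2205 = 1.14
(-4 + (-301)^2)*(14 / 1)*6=7610148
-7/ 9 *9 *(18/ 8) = -63/ 4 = -15.75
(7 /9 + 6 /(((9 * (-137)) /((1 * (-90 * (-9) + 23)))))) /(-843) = 4039 /1039419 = 0.00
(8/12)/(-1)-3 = -11/3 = -3.67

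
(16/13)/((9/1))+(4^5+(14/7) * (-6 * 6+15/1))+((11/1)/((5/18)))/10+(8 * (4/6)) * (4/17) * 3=49220861/49725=989.86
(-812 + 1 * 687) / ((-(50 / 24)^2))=144 / 5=28.80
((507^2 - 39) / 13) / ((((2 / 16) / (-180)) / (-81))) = 2305972800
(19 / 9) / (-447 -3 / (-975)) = -325 / 68814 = -0.00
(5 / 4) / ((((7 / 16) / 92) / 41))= 75440 / 7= 10777.14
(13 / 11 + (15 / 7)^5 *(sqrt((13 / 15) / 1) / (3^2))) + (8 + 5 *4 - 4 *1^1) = 5625 *sqrt(195) / 16807 + 277 / 11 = 29.86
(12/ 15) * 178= 712/ 5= 142.40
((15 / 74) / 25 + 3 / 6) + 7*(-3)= -3791 / 185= -20.49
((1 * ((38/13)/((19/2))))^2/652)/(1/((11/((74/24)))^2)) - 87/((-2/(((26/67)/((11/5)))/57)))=72062777143/528078937529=0.14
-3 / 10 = -0.30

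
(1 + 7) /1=8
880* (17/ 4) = 3740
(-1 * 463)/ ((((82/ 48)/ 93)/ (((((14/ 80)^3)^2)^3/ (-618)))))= 70117861112426023491/ 72550587564032000000000000000000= 0.00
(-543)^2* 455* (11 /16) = 1475719245 /16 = 92232452.81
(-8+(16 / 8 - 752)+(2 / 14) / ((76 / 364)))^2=207043321 / 361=573527.20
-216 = -216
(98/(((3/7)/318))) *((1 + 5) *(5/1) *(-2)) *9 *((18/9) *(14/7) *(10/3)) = -523555200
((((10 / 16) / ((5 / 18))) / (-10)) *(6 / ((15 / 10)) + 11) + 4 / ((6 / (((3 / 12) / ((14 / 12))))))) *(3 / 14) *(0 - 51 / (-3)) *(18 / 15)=-27693 / 1960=-14.13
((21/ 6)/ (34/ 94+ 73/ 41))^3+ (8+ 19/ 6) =8738313976081/ 562741641216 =15.53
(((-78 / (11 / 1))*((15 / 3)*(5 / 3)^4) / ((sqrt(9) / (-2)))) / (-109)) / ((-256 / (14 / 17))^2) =-1990625 / 114964033536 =-0.00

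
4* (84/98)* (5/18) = 20/21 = 0.95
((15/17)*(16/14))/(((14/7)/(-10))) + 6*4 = 2256/119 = 18.96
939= 939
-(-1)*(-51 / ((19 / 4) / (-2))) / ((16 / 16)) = 408 / 19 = 21.47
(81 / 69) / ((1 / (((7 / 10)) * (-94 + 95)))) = 189 / 230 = 0.82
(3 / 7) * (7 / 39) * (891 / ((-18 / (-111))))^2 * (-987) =-119188265427 / 52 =-2292082027.44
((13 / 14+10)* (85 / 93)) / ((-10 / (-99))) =85833 / 868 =98.89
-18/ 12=-3/ 2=-1.50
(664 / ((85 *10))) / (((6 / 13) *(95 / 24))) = 17264 / 40375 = 0.43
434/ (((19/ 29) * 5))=12586/ 95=132.48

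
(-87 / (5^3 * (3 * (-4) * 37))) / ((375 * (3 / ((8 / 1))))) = 58 / 5203125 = 0.00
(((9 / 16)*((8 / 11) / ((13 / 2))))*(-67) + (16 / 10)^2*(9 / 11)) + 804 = 2866713 / 3575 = 801.88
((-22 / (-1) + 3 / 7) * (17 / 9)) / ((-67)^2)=2669 / 282807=0.01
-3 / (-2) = 3 / 2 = 1.50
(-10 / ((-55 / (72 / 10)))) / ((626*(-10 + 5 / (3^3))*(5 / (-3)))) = 2916 / 22809875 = 0.00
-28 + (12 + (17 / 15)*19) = 83 / 15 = 5.53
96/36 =8/3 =2.67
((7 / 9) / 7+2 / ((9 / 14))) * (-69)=-667 / 3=-222.33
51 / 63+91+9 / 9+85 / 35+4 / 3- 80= 16.57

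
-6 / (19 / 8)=-48 / 19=-2.53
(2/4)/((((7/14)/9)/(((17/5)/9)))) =17/5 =3.40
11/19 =0.58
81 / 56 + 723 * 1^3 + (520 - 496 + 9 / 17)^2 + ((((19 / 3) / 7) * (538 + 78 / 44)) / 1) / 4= 55247075 / 38148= 1448.23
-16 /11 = -1.45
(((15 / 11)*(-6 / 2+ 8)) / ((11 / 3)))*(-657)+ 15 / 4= -1217.94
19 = 19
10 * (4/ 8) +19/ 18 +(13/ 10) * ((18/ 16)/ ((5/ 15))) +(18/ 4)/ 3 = 8599/ 720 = 11.94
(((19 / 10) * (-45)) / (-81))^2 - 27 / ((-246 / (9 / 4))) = 36163 / 26568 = 1.36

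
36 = 36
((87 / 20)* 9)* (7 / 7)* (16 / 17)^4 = 12828672 / 417605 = 30.72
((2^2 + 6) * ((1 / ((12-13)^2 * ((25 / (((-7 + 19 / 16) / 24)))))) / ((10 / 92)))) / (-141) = 713 / 112800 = 0.01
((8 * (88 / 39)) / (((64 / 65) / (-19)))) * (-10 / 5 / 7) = 2090 / 21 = 99.52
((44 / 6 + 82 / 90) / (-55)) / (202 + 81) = -0.00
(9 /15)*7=21 /5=4.20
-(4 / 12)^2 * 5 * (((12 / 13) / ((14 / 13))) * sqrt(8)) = -1.35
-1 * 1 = -1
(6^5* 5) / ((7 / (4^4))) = 9953280 / 7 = 1421897.14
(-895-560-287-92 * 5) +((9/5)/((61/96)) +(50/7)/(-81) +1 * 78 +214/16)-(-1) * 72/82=-119514819931/56722680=-2107.00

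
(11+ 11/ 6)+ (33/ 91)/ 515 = 3608803/ 281190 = 12.83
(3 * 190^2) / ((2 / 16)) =866400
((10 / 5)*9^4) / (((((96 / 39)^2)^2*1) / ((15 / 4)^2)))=42162462225 / 8388608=5026.16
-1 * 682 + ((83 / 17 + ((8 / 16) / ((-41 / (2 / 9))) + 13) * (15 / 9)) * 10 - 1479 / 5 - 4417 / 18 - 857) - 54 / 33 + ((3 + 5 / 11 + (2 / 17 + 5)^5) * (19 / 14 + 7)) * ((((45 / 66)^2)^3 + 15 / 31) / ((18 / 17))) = 1028755776522421623954337 / 71493040266209084160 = 14389.59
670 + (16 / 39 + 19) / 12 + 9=680.62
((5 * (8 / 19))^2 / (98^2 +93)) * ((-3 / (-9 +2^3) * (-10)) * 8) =-384000 / 3500617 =-0.11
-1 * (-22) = 22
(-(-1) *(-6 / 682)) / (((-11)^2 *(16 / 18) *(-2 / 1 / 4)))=27 / 165044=0.00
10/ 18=5/ 9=0.56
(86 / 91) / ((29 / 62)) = 5332 / 2639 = 2.02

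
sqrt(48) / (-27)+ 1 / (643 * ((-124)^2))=-0.26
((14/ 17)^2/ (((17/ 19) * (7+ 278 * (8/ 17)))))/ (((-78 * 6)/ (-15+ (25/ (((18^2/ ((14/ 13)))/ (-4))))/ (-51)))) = 749636545/ 4254558899877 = 0.00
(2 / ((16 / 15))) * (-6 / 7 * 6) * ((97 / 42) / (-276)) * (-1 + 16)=1.21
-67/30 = -2.23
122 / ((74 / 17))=1037 / 37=28.03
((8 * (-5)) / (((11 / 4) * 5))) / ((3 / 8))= -256 / 33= -7.76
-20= -20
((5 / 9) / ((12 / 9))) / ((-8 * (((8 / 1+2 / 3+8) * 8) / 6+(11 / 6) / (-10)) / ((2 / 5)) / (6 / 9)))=-5 / 7934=-0.00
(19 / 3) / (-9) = -19 / 27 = -0.70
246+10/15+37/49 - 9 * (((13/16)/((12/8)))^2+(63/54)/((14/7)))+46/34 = 38526037/159936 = 240.88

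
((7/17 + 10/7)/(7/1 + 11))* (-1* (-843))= 20513/238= 86.19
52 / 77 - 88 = -6724 / 77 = -87.32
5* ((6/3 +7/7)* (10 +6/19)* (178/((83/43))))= 22502760/1577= 14269.35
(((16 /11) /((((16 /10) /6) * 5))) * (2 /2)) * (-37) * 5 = -2220 /11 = -201.82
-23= -23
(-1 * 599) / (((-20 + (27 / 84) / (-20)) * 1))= 335440 / 11209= 29.93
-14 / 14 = -1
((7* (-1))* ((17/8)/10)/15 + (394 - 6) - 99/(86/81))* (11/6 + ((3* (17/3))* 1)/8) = 288881377/247680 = 1166.35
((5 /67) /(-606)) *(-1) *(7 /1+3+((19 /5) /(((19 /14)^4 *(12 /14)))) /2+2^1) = 650924 /417733677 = 0.00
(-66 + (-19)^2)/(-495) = -59/99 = -0.60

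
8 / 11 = 0.73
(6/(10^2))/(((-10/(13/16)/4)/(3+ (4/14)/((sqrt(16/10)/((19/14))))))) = -117/2000 - 741 *sqrt(10)/392000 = -0.06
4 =4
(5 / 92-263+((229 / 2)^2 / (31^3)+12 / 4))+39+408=256939731 / 1370386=187.49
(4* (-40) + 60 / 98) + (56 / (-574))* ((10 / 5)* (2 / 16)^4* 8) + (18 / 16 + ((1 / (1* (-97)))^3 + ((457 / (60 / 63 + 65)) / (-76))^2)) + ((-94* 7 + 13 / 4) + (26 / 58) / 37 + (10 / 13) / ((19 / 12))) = -920983783089854866845667577 / 1133508905411970780347200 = -812.51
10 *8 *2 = 160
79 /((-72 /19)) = -1501 /72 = -20.85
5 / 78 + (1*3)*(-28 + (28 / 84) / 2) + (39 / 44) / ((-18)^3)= -83.44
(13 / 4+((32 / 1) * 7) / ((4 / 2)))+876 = 3965 / 4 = 991.25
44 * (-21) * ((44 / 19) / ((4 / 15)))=-152460 / 19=-8024.21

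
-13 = -13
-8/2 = -4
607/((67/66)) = 40062/67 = 597.94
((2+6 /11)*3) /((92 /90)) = 1890 /253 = 7.47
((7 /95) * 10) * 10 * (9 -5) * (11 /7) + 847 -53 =15966 /19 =840.32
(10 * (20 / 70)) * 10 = 28.57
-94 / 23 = -4.09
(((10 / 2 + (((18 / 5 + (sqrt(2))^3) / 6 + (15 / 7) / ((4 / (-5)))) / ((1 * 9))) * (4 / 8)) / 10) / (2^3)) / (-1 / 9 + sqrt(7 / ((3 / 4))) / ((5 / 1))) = 5 * sqrt(2) / 70176 + sqrt(42) / 11696 + 12309 / 654976 + 36927 * sqrt(21) / 1637440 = 0.12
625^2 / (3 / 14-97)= -1093750 / 271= -4035.98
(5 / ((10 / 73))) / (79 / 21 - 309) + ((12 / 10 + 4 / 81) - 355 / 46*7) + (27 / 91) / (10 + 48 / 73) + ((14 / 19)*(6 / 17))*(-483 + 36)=-46181521805927299 / 273082830749820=-169.11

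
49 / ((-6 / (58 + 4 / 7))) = -1435 / 3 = -478.33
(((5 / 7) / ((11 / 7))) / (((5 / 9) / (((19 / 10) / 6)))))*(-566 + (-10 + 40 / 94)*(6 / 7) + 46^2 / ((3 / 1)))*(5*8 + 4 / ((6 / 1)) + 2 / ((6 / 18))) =2459018 / 1551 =1585.44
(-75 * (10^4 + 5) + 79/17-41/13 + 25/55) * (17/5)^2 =-6202133426/715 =-8674312.48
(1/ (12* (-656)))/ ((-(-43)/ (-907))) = 907/ 338496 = 0.00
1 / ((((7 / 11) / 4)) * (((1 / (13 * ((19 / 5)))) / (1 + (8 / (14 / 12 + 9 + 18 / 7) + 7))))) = 50166688 / 18725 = 2679.13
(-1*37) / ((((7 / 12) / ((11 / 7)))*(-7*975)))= 1628 / 111475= 0.01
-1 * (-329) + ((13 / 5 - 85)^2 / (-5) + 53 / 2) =-250613 / 250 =-1002.45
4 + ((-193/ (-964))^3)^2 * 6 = 4.00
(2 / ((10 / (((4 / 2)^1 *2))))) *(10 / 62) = 4 / 31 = 0.13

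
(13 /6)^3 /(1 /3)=2197 /72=30.51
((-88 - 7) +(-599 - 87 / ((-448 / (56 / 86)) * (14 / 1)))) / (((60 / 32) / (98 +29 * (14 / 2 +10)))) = -1316850637 / 6020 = -218745.95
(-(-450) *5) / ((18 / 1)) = 125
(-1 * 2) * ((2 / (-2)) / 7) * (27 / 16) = 27 / 56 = 0.48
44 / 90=22 / 45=0.49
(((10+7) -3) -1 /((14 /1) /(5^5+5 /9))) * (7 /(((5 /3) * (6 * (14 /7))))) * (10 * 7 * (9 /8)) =-92281 /16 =-5767.56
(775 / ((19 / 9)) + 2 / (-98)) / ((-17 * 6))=-170878 / 47481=-3.60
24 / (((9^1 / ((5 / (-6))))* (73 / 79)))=-1580 / 657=-2.40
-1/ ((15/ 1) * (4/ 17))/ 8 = -17/ 480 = -0.04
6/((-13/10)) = -60/13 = -4.62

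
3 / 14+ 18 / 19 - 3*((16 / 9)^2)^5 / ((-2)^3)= 36917900416855 / 309161550222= 119.41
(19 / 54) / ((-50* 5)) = -19 / 13500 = -0.00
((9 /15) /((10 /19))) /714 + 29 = 345119 /11900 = 29.00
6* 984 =5904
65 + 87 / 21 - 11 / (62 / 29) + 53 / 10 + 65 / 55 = 841173 / 11935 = 70.48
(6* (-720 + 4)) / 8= -537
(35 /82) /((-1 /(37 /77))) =-185 /902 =-0.21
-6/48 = -1/8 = -0.12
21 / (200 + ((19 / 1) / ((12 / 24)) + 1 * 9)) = 21 / 247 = 0.09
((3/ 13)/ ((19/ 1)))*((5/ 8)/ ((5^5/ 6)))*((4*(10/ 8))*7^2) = 441/ 123500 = 0.00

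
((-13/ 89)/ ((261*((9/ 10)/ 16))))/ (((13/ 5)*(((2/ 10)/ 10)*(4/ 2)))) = -20000/ 209061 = -0.10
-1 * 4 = -4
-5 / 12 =-0.42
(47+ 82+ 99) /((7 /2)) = 456 /7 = 65.14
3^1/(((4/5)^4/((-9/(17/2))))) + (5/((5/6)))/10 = -77847/10880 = -7.16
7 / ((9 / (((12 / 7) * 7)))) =28 / 3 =9.33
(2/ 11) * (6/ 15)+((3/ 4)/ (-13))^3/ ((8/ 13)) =344627/ 4759040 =0.07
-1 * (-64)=64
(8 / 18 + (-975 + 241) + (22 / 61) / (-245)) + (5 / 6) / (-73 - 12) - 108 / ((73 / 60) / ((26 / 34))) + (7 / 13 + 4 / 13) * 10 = -3441510485923 / 4339938330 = -792.99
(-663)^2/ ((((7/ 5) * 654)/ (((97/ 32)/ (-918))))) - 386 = -340678141/ 878976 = -387.59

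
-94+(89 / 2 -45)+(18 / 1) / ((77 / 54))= -12609 / 154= -81.88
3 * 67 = 201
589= 589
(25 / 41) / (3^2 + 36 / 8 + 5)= 0.03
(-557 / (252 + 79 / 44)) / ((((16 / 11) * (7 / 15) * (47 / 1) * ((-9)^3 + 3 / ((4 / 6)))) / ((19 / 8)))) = 6402715 / 28392231504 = 0.00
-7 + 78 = 71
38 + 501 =539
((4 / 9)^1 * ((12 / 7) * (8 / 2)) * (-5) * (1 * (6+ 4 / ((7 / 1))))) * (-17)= 1702.31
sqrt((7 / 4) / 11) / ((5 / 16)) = 8 * sqrt(77) / 55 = 1.28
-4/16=-1/4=-0.25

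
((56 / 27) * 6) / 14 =8 / 9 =0.89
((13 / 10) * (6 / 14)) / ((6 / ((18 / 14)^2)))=1053 / 6860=0.15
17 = 17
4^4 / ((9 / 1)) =256 / 9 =28.44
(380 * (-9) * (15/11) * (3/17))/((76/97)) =-196425/187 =-1050.40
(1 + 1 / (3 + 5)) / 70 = 9 / 560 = 0.02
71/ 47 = 1.51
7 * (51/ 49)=51/ 7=7.29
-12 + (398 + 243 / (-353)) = 136015 / 353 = 385.31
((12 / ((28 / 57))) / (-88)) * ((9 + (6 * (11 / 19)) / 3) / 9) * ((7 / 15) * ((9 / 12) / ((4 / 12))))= -579 / 1760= -0.33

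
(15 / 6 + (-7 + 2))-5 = -15 / 2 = -7.50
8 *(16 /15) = 128 /15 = 8.53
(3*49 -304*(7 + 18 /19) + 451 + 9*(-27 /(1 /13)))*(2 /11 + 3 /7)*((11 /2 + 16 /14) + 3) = -4511295 /154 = -29294.12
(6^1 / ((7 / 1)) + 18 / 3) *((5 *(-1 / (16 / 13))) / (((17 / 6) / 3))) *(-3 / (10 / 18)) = 159.28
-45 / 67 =-0.67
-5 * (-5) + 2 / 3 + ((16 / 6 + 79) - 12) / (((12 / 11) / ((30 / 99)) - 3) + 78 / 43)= 84898 / 1557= 54.53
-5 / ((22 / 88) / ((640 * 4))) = -51200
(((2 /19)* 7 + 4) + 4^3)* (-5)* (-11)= 71830 /19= 3780.53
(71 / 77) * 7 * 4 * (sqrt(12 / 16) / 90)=71 * sqrt(3) / 495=0.25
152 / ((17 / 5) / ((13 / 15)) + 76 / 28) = 3458 / 151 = 22.90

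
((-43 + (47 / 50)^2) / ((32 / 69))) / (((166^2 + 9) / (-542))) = 1968836409 / 1102600000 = 1.79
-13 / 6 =-2.17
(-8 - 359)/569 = -367/569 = -0.64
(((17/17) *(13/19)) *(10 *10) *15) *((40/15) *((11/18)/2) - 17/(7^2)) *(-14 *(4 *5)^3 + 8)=-53777277.96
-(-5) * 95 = 475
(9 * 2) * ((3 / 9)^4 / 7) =2 / 63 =0.03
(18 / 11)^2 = 324 / 121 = 2.68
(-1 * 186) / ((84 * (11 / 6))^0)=-186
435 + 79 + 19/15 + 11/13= 100642/195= 516.11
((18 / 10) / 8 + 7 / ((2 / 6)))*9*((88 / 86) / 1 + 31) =10521657 / 1720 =6117.24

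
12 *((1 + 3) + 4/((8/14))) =132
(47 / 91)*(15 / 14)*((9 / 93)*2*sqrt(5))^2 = 63450 / 612157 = 0.10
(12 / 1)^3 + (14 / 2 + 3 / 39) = 22556 / 13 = 1735.08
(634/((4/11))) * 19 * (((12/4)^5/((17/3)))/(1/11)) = 531282807/34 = 15625964.91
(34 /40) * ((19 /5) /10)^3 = 116603 /2500000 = 0.05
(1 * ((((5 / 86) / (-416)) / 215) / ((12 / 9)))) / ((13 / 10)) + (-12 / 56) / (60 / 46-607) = 1378453341 / 3900442838656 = 0.00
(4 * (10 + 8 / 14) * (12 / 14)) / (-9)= -592 / 147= -4.03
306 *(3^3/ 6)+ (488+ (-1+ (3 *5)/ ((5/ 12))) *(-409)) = -12450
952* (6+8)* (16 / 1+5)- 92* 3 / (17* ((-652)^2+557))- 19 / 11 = 322877643833 / 1153603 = 279886.27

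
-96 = -96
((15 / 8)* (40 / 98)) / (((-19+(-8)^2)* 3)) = 5 / 882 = 0.01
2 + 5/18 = 41/18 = 2.28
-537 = -537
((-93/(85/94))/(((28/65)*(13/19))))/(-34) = 83049/8092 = 10.26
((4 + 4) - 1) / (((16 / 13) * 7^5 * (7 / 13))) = 169 / 268912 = 0.00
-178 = -178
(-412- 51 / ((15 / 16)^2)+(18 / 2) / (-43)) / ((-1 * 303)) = 1516511 / 977175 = 1.55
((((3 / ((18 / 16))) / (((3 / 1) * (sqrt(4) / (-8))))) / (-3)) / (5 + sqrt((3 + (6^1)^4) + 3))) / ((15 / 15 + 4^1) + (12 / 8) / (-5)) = -1600 / 1620513 + 320 * sqrt(1302) / 1620513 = 0.01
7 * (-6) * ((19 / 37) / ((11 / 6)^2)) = -6.42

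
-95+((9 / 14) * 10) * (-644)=-4235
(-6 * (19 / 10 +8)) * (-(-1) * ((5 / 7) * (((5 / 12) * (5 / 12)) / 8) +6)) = -1600797 / 4480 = -357.32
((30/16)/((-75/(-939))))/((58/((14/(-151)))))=-6573/175160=-0.04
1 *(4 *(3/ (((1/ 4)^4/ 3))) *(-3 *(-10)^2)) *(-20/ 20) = 2764800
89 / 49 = 1.82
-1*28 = -28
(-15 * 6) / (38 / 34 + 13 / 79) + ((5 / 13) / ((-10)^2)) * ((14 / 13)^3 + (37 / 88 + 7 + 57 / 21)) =-202400862805 / 2885346464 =-70.15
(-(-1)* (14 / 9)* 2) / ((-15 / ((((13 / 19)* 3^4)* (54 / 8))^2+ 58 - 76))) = -628613839 / 21660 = -29021.88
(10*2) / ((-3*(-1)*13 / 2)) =40 / 39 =1.03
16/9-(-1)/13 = 217/117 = 1.85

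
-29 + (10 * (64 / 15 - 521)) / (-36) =6185 / 54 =114.54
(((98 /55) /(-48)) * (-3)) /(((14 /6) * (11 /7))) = 147 /4840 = 0.03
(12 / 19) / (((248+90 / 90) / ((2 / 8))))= 1 / 1577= 0.00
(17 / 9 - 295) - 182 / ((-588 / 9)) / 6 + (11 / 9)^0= -73495 / 252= -291.65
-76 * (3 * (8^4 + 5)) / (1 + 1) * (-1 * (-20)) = -9350280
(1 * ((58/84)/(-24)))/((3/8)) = -29/378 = -0.08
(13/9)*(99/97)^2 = 14157/9409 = 1.50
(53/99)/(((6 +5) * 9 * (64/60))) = 265/52272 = 0.01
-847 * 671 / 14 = -81191 / 2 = -40595.50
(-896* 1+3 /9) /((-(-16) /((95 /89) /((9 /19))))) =-4850035 /38448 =-126.15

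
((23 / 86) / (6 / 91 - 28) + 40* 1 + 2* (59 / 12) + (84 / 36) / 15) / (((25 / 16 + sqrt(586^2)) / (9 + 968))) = 1921460073172 / 23120678385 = 83.11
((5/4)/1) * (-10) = -25/2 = -12.50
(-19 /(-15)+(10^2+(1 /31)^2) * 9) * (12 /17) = 51967576 /81685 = 636.19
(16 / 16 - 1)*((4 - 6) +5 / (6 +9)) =0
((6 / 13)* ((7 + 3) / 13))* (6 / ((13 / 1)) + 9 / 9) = 1140 / 2197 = 0.52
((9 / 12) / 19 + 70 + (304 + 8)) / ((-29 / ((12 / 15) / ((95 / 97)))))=-10.76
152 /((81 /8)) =1216 /81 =15.01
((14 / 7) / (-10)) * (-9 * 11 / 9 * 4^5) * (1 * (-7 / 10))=-39424 / 25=-1576.96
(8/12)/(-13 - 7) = -0.03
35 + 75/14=40.36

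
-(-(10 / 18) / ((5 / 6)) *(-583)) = -1166 / 3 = -388.67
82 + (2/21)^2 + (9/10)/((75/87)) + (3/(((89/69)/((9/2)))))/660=35864096041/431739000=83.07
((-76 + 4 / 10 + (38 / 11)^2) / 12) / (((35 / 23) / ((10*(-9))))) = 1328871 / 4235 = 313.78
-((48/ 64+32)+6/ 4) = -34.25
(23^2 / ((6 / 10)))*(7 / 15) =3703 / 9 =411.44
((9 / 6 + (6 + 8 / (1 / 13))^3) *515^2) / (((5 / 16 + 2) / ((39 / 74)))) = 110140640325300 / 1369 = 80453353049.89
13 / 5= 2.60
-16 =-16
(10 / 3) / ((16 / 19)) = 95 / 24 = 3.96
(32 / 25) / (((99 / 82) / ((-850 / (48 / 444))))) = -825248 / 99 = -8335.84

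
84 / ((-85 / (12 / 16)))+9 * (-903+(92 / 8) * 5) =-1293741 / 170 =-7610.24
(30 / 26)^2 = 225 / 169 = 1.33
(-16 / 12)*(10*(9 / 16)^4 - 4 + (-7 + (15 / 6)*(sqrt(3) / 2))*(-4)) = -273079 / 8192 + 20*sqrt(3) / 3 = -21.79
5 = 5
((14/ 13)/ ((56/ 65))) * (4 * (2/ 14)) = 5/ 7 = 0.71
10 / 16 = 5 / 8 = 0.62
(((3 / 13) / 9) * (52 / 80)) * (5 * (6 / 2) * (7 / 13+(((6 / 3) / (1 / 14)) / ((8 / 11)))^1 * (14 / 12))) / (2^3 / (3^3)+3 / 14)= 22.26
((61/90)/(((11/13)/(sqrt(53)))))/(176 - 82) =793*sqrt(53)/93060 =0.06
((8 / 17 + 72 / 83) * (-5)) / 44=-2360 / 15521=-0.15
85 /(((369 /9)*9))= 85 /369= 0.23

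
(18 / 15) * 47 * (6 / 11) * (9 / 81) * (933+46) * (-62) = -1037384 / 5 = -207476.80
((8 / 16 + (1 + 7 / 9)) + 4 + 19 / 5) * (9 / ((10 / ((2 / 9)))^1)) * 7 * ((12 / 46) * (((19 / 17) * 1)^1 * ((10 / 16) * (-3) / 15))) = -120631 / 234600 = -0.51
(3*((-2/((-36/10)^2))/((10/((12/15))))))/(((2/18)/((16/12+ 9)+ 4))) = -43/9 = -4.78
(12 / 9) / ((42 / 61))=122 / 63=1.94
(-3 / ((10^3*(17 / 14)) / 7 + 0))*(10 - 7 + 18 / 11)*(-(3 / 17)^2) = 0.00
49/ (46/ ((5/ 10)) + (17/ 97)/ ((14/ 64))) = 33271/ 63012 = 0.53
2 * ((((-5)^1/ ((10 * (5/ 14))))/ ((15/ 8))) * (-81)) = 3024/ 25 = 120.96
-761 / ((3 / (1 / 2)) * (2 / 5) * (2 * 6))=-3805 / 144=-26.42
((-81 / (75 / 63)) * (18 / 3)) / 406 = -1.01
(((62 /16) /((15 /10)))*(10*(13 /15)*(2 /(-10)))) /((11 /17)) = -6851 /990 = -6.92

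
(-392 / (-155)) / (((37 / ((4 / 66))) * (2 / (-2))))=-784 / 189255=-0.00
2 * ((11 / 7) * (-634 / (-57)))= 13948 / 399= 34.96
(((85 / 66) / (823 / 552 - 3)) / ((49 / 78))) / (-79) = 0.02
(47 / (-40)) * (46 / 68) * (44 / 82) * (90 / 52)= -107019 / 144976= -0.74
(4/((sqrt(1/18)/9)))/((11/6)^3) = 23328*sqrt(2)/1331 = 24.79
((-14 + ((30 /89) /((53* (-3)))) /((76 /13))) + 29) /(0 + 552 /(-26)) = -34952125 /49471896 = -0.71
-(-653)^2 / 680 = -426409 / 680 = -627.07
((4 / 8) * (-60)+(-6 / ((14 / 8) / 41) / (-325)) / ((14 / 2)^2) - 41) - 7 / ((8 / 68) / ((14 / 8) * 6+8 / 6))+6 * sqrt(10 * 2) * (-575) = -6900 * sqrt(5) - 1036817167 / 1337700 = -16203.94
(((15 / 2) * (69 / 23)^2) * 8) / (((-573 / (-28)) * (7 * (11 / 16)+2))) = 80640 / 20819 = 3.87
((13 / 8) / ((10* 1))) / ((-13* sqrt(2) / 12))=-3* sqrt(2) / 40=-0.11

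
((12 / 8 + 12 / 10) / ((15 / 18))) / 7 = 81 / 175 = 0.46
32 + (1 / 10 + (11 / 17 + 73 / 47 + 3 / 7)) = 34.73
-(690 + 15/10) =-1383/2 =-691.50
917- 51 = 866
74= 74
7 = 7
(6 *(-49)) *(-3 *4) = 3528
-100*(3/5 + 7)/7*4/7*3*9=-82080/49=-1675.10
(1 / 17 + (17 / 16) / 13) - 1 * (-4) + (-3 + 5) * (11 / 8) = 24365 / 3536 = 6.89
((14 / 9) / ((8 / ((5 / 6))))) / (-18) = -35 / 3888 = -0.01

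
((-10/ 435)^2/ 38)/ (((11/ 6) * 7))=4/ 3691149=0.00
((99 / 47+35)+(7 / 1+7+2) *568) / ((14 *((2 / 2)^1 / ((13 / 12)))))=232310 / 329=706.11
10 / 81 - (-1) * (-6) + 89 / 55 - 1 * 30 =-34.26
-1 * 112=-112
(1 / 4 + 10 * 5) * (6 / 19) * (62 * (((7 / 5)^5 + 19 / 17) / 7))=6450842142 / 7065625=912.99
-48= -48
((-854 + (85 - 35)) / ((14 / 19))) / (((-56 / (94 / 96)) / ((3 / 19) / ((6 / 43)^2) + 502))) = 52320635 / 5376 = 9732.26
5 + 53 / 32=213 / 32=6.66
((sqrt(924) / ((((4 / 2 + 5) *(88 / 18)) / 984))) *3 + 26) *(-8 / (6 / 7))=-24715.31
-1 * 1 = -1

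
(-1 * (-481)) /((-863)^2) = 481 /744769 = 0.00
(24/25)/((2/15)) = 36/5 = 7.20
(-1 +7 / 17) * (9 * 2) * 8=-1440 / 17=-84.71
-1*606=-606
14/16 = 7/8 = 0.88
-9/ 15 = -3/ 5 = -0.60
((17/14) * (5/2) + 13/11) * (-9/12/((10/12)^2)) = -4.55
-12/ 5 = -2.40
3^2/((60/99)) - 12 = 57/20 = 2.85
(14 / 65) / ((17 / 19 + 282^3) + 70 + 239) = 133 / 13848103100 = 0.00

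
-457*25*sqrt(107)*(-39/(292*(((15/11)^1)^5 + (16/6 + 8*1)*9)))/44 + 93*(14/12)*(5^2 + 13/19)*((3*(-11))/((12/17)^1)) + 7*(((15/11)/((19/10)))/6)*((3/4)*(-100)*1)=-27241634/209 + 2174554525*sqrt(107)/6315092176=-130339.18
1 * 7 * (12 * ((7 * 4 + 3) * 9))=23436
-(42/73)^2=-1764/5329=-0.33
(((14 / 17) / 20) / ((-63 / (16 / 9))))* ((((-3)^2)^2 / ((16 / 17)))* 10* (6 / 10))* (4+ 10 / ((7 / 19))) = -654 / 35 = -18.69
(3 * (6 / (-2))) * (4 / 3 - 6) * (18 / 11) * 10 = 7560 / 11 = 687.27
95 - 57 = 38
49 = 49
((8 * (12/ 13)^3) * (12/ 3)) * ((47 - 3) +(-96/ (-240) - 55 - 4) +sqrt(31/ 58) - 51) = -1632.68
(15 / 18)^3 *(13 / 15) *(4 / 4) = 325 / 648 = 0.50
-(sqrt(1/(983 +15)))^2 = -1/998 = -0.00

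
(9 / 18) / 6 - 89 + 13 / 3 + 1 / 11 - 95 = -23693 / 132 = -179.49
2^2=4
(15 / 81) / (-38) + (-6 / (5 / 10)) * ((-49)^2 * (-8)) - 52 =236435539 / 1026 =230444.00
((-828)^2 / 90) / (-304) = -4761 / 190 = -25.06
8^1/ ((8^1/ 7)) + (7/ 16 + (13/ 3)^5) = 5969605/ 3888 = 1535.39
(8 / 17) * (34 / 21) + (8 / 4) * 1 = 58 / 21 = 2.76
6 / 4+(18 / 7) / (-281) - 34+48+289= 1197867 / 3934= 304.49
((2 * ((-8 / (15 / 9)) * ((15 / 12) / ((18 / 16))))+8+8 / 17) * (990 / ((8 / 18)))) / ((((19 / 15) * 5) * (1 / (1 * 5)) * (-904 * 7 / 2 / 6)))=267300 / 36499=7.32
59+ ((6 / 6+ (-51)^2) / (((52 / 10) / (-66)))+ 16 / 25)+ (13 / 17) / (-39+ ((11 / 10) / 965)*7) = -32965.76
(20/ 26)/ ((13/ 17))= 170/ 169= 1.01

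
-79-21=-100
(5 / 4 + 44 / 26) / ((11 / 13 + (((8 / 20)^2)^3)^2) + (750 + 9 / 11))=45654296875 / 11663194704768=0.00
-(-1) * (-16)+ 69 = 53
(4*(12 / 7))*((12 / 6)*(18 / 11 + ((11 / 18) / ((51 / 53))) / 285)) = 22.47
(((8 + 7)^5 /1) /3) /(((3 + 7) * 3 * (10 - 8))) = 16875 /4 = 4218.75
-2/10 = -1/5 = -0.20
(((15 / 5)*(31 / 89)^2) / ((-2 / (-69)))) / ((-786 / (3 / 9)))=-22103 / 4150604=-0.01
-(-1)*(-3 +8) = 5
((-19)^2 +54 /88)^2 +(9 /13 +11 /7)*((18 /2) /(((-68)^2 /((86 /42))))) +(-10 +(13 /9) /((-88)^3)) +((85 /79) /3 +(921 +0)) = 11745211017203070089 /89197953901056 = 131675.79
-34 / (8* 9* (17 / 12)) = -0.33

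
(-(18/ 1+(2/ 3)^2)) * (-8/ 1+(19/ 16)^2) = 140021/ 1152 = 121.55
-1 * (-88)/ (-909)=-88/ 909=-0.10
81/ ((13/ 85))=6885/ 13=529.62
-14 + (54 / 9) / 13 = -13.54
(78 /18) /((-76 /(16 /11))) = -0.08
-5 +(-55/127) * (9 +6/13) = -15020/1651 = -9.10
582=582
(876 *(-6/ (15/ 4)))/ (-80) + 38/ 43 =19784/ 1075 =18.40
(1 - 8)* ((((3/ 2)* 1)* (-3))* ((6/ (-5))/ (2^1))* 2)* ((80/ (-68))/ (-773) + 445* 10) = -2210448366/ 13141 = -168210.06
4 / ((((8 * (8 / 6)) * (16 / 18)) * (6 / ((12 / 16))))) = 27 / 512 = 0.05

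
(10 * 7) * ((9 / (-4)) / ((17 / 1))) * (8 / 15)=-84 / 17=-4.94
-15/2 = -7.50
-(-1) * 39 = 39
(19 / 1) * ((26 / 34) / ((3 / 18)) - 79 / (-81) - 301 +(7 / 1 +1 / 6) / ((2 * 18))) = -5609.51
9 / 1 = 9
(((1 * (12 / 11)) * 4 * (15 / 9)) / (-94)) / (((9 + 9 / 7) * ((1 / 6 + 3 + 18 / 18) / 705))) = -14 / 11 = -1.27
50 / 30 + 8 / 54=49 / 27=1.81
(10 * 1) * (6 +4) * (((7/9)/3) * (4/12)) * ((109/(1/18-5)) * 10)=-1526000/801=-1905.12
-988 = -988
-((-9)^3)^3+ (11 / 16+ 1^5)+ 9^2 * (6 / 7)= 43391102733 / 112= 387420560.12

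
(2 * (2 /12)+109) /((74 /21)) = 1148 /37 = 31.03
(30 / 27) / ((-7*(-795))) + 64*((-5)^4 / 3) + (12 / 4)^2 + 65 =134301260 / 10017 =13407.33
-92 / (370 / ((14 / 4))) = -161 / 185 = -0.87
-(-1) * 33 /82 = 33 /82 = 0.40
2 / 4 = 1 / 2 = 0.50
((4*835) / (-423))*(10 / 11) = -33400 / 4653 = -7.18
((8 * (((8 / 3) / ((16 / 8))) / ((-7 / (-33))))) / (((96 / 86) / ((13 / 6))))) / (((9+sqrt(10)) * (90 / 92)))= 282854 / 22365 - 282854 * sqrt(10) / 201285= 8.20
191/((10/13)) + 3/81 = 67051/270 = 248.34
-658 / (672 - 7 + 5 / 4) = -2632 / 2665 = -0.99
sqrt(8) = 2 * sqrt(2) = 2.83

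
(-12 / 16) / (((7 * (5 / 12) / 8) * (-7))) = 0.29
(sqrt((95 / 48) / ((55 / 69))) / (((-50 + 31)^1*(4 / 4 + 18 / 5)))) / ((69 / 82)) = -205*sqrt(4807) / 663366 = -0.02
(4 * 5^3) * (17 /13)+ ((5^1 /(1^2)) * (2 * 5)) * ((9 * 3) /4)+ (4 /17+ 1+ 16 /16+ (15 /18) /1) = 659297 /663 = 994.41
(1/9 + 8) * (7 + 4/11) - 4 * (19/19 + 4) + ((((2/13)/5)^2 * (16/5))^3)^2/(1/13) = 2987572068001438896783384721/75202042901638031005859375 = 39.73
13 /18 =0.72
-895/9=-99.44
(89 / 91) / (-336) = -89 / 30576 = -0.00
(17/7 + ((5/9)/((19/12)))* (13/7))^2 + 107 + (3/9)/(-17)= 315211049/2706417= 116.47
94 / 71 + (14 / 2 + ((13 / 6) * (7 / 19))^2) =8268587 / 922716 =8.96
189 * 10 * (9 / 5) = 3402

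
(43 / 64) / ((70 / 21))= 129 / 640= 0.20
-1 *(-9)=9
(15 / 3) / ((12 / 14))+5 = 65 / 6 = 10.83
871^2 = 758641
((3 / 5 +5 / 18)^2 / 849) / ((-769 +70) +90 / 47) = -293327 / 225307874700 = -0.00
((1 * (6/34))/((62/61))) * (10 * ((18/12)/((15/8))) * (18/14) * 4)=26352/3689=7.14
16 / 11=1.45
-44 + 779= 735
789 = 789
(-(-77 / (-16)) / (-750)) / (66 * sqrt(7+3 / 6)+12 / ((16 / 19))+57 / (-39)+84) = -5038033 / 189025773000+143143 * sqrt(30) / 15752147750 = 0.00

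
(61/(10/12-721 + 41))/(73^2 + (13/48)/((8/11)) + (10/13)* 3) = -1827072/108459169025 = -0.00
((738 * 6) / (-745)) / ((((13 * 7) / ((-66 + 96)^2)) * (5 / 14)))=-318816 / 1937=-164.59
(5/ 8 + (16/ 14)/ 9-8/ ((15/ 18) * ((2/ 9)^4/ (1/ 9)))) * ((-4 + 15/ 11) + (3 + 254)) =-1539393847/ 13860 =-111067.38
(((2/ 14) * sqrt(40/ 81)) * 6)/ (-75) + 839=839 - 4 * sqrt(10)/ 1575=838.99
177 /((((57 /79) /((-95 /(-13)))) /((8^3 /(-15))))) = -2386432 /39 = -61190.56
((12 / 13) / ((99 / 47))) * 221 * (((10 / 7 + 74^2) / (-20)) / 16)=-15317629 / 9240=-1657.75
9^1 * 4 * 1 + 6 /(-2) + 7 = 40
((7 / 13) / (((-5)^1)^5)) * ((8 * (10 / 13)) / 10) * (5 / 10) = -28 / 528125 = -0.00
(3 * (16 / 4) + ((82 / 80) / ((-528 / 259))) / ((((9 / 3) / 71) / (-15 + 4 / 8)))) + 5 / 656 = 958831201 / 5195520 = 184.55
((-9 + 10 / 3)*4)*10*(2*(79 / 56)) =-13430 / 21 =-639.52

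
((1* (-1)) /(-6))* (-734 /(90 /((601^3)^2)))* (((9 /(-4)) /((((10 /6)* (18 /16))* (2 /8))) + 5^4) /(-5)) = 7945310787609940737.67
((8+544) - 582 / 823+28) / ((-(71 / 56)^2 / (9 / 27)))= -1495113088 / 12446229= -120.13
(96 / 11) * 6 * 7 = 4032 / 11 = 366.55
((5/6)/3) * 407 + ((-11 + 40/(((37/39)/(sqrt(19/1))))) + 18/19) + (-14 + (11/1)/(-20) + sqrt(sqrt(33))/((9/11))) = 275.16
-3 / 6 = -0.50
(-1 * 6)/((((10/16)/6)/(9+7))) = -4608/5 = -921.60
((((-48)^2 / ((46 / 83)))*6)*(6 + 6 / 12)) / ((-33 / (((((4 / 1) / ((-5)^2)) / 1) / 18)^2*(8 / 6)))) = -2209792 / 4269375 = -0.52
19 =19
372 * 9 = 3348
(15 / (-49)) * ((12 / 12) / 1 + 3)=-60 / 49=-1.22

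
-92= -92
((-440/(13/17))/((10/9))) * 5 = -33660/13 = -2589.23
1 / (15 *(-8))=-1 / 120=-0.01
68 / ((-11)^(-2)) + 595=8823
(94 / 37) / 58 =47 / 1073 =0.04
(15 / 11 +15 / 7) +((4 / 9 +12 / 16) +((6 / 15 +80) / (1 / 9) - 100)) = 8708251 / 13860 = 628.30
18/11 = 1.64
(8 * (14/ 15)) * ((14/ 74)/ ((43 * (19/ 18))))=4704/ 151145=0.03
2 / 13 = 0.15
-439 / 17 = -25.82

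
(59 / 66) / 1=59 / 66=0.89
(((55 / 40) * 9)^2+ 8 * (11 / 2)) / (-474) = -12617 / 30336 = -0.42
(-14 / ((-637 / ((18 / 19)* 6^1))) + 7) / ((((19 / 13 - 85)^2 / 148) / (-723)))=-1428030799 / 13071639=-109.25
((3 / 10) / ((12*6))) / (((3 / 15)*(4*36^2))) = 1 / 248832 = 0.00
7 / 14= 1 / 2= 0.50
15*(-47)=-705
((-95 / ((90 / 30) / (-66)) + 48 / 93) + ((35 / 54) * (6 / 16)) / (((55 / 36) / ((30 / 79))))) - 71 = 2019.58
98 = 98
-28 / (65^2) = -28 / 4225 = -0.01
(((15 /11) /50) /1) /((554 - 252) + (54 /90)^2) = 15 /166298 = 0.00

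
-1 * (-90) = 90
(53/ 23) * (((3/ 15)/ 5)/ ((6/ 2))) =53/ 1725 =0.03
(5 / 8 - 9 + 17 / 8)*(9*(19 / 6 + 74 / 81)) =-229.51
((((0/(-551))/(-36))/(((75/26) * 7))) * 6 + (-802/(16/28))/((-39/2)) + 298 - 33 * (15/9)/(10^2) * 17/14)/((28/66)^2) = 1463916201/713440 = 2051.91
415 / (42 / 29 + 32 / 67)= 806345 / 3742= 215.49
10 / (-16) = -5 / 8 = -0.62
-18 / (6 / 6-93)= 9 / 46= 0.20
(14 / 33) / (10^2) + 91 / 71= 150647 / 117150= 1.29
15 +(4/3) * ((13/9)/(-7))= 14.72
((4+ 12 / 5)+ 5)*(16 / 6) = 30.40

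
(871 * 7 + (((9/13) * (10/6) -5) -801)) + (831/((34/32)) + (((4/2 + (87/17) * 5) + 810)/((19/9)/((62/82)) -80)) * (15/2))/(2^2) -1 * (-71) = 16224994849/2929576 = 5538.34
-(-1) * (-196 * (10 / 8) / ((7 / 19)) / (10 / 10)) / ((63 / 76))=-7220 / 9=-802.22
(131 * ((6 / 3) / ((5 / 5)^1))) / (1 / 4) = 1048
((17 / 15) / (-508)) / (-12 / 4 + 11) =-17 / 60960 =-0.00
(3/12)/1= 0.25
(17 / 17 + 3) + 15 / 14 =71 / 14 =5.07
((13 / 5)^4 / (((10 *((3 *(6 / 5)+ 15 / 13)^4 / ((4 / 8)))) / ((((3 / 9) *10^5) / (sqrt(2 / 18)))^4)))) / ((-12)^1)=-1019663401250000000000000000 / 27349864083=-37282210915402595.57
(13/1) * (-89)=-1157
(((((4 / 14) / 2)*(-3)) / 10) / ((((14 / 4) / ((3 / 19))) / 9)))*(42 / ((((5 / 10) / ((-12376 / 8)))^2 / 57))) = -1993884984 / 5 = -398776996.80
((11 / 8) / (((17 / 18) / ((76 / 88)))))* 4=171 / 34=5.03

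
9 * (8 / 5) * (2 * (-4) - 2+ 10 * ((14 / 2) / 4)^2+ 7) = 1989 / 5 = 397.80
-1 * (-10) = 10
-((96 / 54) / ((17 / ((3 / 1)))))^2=-256 / 2601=-0.10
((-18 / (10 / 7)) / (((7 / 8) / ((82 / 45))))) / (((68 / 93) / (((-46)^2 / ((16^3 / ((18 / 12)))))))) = -6051231 / 217600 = -27.81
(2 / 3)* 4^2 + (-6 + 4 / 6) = 16 / 3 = 5.33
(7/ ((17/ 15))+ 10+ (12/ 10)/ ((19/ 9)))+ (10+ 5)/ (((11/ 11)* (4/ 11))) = 374647/ 6460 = 57.99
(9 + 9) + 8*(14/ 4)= 46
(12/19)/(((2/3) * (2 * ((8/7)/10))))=315/76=4.14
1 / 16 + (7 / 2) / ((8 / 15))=53 / 8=6.62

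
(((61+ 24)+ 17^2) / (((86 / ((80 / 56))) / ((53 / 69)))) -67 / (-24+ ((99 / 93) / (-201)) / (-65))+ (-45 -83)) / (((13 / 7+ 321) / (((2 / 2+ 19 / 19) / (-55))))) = 8104619683483 / 597473021496450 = 0.01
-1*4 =-4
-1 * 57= -57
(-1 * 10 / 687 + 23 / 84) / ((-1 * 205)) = -4987 / 3943380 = -0.00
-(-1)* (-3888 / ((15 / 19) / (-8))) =196992 / 5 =39398.40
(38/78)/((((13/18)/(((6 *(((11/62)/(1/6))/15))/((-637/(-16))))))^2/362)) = 0.04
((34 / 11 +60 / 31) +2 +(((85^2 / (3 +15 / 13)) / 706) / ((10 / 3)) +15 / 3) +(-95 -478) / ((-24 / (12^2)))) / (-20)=-29907287629 / 173337120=-172.54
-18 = -18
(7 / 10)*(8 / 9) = 28 / 45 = 0.62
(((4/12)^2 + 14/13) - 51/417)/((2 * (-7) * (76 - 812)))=619/5984784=0.00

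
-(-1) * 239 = 239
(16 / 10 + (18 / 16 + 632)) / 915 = 8463 / 12200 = 0.69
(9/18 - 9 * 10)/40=-179/80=-2.24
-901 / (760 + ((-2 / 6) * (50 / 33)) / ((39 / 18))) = -386529 / 325940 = -1.19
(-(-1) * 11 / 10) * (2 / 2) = 11 / 10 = 1.10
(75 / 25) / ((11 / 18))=4.91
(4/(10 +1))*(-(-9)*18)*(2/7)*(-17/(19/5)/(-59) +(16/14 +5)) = 63242208/604219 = 104.67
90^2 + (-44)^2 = 10036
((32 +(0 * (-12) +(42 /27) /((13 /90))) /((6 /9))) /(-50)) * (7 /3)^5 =-5260591 /78975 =-66.61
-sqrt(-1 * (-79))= -sqrt(79)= -8.89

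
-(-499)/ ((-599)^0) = 499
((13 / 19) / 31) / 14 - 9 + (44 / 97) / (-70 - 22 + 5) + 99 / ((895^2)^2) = -402017032480337602969 / 44650513581046196250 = -9.00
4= 4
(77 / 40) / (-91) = -11 / 520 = -0.02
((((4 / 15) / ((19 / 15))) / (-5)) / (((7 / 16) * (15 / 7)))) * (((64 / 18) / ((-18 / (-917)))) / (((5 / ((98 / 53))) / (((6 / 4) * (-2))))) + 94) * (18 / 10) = 48978304 / 5664375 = 8.65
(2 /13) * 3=0.46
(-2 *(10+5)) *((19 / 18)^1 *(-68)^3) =9957013.33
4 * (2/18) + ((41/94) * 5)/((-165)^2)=0.44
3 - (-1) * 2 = 5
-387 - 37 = -424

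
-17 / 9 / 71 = -17 / 639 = -0.03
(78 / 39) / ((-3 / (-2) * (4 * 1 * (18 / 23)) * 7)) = 23 / 378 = 0.06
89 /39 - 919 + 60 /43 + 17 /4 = -6111475 /6708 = -911.07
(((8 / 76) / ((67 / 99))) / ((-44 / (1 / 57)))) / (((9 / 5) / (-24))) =20 / 24187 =0.00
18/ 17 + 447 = 7617/ 17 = 448.06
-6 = -6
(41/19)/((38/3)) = 123/722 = 0.17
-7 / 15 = -0.47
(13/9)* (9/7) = 13/7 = 1.86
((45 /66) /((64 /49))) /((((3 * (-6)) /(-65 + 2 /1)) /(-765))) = -3935925 /2816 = -1397.70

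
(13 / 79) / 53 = 13 / 4187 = 0.00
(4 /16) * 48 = 12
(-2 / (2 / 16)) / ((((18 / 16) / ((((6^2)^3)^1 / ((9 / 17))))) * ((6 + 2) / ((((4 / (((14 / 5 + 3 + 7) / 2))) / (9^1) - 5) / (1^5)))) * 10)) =77248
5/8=0.62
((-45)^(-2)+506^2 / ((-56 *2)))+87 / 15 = -129289337 / 56700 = -2280.24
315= 315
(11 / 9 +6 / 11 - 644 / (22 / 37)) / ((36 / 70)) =-3746785 / 1782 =-2102.57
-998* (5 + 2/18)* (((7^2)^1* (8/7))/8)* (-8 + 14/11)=23780344/99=240205.49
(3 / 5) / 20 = 3 / 100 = 0.03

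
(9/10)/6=3/20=0.15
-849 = -849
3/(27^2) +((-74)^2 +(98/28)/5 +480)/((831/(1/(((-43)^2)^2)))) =0.00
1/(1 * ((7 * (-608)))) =-1/4256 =-0.00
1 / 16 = 0.06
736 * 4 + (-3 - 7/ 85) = 249978/ 85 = 2940.92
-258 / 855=-86 / 285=-0.30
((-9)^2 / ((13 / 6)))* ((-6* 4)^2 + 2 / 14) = 1960038 / 91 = 21538.88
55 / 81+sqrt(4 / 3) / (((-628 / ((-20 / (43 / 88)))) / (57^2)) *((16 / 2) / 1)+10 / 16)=55 / 81+953040 *sqrt(3) / 947483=2.42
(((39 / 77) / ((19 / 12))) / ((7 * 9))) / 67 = 52 / 686147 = 0.00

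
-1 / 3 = -0.33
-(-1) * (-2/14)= -1/7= -0.14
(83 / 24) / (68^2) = 0.00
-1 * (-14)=14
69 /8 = 8.62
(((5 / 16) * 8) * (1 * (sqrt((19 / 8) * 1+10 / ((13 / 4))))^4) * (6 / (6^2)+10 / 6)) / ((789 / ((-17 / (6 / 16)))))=-7.83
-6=-6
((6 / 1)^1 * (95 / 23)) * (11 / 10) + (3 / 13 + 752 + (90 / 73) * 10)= 791.82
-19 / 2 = -9.50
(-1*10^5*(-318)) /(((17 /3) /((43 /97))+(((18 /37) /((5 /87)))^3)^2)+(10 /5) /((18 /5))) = 246682567382807812500000 /2853955922506348385221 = 86.44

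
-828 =-828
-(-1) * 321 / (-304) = -321 / 304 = -1.06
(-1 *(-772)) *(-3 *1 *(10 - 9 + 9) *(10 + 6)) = -370560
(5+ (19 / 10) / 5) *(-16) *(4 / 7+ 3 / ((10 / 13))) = -336788 / 875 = -384.90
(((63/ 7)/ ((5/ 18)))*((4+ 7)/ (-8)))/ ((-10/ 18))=8019/ 100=80.19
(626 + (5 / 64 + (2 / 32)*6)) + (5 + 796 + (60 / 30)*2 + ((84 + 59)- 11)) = 100061 / 64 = 1563.45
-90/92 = -45/46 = -0.98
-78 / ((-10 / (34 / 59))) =1326 / 295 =4.49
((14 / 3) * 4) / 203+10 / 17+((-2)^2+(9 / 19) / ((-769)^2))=77774629309 / 16617835461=4.68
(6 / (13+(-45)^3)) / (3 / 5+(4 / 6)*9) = -5 / 501116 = -0.00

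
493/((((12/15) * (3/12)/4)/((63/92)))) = 155295/23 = 6751.96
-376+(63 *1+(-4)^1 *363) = -1765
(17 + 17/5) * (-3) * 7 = -2142/5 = -428.40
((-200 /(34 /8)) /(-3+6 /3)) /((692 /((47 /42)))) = 4700 /61761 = 0.08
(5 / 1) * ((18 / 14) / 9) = 5 / 7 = 0.71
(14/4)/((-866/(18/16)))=-63/13856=-0.00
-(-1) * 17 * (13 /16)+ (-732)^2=8573405 /16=535837.81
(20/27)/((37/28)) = 560/999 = 0.56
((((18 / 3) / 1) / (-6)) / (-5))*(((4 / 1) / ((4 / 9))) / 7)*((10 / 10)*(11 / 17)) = 99 / 595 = 0.17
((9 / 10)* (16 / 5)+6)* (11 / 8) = 1221 / 100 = 12.21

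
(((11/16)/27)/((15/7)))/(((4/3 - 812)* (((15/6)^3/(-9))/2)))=77/4560000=0.00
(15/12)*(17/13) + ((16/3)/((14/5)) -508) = -550871/1092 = -504.46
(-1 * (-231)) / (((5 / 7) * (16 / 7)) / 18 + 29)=101871 / 12829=7.94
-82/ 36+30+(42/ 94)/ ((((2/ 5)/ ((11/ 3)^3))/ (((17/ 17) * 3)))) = 81604/ 423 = 192.92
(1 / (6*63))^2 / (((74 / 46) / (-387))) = -989 / 587412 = -0.00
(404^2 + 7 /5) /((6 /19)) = 5168551 /10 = 516855.10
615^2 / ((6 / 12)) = 756450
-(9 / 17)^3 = -729 / 4913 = -0.15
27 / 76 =0.36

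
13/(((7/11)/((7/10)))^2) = 15.73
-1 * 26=-26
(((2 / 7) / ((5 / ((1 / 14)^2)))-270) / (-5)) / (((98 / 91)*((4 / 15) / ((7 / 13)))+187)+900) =2778297 / 55953590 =0.05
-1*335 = -335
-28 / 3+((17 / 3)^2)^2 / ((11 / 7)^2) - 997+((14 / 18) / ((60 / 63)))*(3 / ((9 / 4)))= -28799359 / 49005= -587.68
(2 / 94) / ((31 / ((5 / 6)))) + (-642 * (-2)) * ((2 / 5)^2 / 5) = 44899537 / 1092750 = 41.09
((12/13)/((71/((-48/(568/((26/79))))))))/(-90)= 8/1991195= 0.00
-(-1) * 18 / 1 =18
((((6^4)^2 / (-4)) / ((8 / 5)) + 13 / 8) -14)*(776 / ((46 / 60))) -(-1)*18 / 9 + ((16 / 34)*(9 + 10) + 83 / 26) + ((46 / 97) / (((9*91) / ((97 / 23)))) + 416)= -170135757377345 / 640458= -265647017.26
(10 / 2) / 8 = 0.62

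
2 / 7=0.29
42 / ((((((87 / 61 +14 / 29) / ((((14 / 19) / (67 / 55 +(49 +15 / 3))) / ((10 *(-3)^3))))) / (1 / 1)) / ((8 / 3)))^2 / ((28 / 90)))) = 0.00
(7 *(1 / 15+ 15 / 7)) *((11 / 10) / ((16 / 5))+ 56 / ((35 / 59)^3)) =508895857 / 122500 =4154.25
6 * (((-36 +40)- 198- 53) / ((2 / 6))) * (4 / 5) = -17784 / 5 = -3556.80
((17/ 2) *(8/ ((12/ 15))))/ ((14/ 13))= 78.93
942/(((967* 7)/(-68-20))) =-82896/6769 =-12.25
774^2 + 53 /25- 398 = 598680.12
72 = 72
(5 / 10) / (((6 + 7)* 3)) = 1 / 78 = 0.01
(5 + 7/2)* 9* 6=459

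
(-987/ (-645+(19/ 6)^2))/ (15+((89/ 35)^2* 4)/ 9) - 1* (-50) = 50.09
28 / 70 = 2 / 5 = 0.40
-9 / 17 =-0.53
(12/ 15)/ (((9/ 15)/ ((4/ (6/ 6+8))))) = 16/ 27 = 0.59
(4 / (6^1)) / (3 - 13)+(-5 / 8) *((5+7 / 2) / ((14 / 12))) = -3881 / 840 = -4.62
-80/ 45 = -1.78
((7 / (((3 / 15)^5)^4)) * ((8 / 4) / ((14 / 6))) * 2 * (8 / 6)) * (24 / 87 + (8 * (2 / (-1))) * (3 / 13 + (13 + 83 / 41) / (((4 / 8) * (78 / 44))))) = -19431579589843750000000 / 46371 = -419045946601189320.91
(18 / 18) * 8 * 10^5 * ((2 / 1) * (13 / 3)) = 20800000 / 3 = 6933333.33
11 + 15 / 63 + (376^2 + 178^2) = 3634496 / 21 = 173071.24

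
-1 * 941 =-941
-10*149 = -1490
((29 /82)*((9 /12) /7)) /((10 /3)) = 261 /22960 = 0.01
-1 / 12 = -0.08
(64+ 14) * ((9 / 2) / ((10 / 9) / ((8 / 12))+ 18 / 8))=4212 / 47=89.62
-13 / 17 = -0.76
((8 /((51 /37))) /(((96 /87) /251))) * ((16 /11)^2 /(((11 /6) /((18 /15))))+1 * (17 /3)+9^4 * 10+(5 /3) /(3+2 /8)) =4586762105666467 /52947180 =86629016.04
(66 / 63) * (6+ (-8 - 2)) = -4.19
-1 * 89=-89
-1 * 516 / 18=-86 / 3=-28.67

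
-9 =-9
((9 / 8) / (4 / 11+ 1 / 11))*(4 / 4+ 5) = 297 / 20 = 14.85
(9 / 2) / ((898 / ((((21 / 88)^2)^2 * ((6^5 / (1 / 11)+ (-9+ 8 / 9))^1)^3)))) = 1095072682823399074151 / 107705286656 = 10167306701.68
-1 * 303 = -303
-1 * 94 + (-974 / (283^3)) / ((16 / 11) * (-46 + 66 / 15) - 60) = -7060568366707 / 75112429718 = -94.00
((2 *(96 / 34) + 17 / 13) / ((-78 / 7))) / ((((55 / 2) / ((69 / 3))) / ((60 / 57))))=-989828 / 1801371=-0.55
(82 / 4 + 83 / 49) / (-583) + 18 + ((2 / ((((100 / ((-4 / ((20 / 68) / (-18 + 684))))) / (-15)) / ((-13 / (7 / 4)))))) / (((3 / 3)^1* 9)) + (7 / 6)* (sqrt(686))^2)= -6104220931 / 4285050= -1424.54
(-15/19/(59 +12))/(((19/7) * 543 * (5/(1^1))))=-7/4639211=-0.00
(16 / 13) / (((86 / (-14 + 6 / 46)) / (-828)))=91872 / 559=164.35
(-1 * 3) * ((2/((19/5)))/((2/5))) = -75/19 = -3.95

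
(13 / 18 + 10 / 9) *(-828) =-1518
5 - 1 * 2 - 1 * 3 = 0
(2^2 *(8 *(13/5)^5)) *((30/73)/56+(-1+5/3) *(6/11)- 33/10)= -978077842664/87828125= -11136.27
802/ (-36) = -401/ 18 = -22.28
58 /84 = 29 /42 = 0.69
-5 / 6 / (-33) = 5 / 198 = 0.03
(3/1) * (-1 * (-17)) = 51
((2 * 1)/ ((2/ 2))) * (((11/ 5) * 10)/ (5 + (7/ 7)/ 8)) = 352/ 41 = 8.59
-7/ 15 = -0.47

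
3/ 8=0.38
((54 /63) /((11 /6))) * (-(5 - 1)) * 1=-144 /77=-1.87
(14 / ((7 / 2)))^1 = 4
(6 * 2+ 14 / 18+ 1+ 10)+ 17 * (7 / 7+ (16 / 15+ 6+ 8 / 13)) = 100253 / 585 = 171.37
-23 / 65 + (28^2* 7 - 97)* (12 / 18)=233587 / 65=3593.65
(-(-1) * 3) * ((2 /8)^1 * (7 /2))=21 /8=2.62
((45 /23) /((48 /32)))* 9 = 270 /23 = 11.74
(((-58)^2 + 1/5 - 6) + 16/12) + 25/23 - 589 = 956209/345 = 2771.62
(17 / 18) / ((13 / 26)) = 17 / 9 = 1.89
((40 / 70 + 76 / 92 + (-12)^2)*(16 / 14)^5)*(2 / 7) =80.99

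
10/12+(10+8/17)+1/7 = 8173/714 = 11.45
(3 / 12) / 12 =1 / 48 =0.02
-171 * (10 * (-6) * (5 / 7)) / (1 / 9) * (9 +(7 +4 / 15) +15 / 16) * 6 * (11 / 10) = 209699523 / 28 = 7489268.68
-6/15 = -2/5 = -0.40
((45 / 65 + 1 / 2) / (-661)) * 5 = -155 / 17186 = -0.01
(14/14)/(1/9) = 9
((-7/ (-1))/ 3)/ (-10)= -7/ 30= -0.23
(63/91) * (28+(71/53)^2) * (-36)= -27116532/36517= -742.57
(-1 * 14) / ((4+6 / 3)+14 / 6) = -42 / 25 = -1.68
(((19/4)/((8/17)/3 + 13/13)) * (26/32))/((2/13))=163761/7552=21.68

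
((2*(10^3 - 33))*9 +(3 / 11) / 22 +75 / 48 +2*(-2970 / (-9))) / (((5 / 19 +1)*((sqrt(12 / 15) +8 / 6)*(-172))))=-3322988375 / 29303296 +1993793025*sqrt(5) / 58606592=-37.33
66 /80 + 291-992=-28007 /40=-700.18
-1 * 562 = -562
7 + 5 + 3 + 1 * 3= 18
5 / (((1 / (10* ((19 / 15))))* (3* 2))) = 95 / 9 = 10.56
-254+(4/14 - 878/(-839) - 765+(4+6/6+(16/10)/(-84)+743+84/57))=-64133791/239115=-268.21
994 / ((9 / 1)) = 994 / 9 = 110.44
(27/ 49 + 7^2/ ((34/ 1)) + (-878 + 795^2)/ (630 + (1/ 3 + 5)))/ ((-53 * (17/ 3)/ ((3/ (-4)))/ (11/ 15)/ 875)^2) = 33614353575000/ 13151988001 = 2555.84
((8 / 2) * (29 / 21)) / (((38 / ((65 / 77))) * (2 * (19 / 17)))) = 32045 / 583737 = 0.05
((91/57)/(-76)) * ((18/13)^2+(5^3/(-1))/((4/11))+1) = 537607/75088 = 7.16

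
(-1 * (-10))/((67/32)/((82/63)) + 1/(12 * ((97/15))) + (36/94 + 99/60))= 598140800/218589247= 2.74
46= 46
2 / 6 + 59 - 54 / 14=1165 / 21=55.48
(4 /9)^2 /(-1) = -16 /81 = -0.20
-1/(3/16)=-16/3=-5.33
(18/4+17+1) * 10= 225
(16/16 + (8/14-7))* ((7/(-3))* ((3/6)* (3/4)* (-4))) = -19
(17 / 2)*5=85 / 2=42.50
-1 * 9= -9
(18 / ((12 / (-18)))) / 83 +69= 68.67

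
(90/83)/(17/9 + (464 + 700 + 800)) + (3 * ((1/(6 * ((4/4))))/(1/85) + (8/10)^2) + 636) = 49960525399/73425950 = 680.42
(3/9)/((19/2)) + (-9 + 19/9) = -1172/171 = -6.85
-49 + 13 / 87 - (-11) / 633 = -896431 / 18357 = -48.83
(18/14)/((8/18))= 81/28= 2.89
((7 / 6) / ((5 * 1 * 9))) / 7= 1 / 270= 0.00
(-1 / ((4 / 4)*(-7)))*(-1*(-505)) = 505 / 7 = 72.14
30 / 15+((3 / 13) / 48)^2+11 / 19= 2119955 / 822016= 2.58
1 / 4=0.25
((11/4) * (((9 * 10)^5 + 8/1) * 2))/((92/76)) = 617062050836/23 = 26828784818.96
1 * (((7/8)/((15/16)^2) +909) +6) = 206099/225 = 916.00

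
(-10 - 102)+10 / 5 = -110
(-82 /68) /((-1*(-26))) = -41 /884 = -0.05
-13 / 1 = -13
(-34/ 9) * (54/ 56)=-51/ 14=-3.64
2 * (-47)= -94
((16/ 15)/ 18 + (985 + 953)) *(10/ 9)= 2153.40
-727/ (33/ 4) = -2908/ 33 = -88.12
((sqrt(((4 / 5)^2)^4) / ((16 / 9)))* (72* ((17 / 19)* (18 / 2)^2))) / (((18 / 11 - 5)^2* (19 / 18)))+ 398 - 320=55187419758 / 308880625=178.67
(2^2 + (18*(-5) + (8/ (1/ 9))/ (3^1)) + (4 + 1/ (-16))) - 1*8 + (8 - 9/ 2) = -1001/ 16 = -62.56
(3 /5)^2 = 9 /25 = 0.36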